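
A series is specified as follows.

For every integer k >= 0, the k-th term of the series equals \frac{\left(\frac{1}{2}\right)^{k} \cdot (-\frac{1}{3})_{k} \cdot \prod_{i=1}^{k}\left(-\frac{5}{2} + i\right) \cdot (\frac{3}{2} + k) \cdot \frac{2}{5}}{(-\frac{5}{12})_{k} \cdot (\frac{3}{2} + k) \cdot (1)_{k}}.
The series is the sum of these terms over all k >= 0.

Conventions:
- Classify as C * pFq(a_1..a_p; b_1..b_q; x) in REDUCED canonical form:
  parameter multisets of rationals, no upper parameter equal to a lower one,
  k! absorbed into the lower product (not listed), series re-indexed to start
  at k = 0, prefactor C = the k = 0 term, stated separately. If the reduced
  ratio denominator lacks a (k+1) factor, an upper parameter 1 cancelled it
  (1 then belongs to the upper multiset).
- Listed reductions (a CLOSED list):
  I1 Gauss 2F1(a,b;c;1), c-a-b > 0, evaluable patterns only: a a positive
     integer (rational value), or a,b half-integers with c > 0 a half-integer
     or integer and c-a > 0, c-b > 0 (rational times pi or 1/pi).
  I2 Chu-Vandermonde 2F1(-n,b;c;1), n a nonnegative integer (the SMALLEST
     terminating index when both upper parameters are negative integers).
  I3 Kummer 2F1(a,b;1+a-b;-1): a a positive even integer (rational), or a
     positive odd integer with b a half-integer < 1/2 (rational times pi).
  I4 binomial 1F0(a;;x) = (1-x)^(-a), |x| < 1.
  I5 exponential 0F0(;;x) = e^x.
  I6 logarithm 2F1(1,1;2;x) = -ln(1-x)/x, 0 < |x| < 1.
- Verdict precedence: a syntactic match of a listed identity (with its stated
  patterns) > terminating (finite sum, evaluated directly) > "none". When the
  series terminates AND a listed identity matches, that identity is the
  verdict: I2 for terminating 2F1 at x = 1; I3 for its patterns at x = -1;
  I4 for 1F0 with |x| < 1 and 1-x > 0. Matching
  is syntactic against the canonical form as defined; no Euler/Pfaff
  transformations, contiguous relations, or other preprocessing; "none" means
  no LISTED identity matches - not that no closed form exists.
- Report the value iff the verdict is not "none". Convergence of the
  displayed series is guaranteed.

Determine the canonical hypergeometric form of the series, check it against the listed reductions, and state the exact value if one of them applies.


x = \frac{1}{2} here; the reduced form reads 2F1, upper {-\frac{3}{2}, -\frac{1}{3}}, lower {-\frac{5}{12}}, C = \frac{2}{5}. Verdict: none here - no I1-I6 shape fits x = \frac{1}{2} with lower {-\frac{5}{12}}.

Key observation: t_0 = \frac{2}{5} here, and (1)_k (C = 2/5) is k! itself.
Term ratio: r(k) = \frac{1}{2} * (k-\frac{3}{2}) (k-\frac{1}{3}) / [(k-\frac{5}{12}) (k+1)] - rational in k, leading ratio \frac{1}{2}; with t_0 = \frac{2}{5}, classification follows.


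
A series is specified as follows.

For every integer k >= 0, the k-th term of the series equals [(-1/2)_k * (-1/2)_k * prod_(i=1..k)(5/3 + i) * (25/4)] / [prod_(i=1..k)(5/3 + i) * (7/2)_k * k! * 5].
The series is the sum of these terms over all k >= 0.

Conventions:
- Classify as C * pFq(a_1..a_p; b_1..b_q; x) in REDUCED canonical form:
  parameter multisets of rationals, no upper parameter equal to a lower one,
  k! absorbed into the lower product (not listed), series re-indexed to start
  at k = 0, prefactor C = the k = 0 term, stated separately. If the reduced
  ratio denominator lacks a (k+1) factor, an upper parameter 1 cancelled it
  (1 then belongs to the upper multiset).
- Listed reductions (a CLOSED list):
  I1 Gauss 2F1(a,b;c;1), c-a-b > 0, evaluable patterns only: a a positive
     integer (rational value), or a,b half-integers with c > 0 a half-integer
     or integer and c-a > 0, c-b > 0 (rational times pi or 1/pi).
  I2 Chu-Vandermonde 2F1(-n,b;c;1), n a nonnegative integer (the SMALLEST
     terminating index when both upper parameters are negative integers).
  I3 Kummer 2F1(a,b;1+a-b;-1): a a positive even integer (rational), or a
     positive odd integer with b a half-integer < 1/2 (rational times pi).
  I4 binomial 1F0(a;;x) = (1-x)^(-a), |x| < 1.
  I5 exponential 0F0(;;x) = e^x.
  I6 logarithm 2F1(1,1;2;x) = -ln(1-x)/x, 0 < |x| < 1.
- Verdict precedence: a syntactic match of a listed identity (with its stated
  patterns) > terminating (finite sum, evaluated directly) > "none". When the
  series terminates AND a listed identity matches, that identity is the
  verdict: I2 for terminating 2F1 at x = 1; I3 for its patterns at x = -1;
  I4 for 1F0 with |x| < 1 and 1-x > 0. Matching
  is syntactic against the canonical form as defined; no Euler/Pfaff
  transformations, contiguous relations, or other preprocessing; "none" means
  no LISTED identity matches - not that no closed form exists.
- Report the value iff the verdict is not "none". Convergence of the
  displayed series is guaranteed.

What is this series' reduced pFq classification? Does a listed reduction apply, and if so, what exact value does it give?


Reduced: x = 1, 2F1, upper = {-1/2, -1/2}, lower = {7/2}, C = 5/4. Verdict: Gauss's theorem I1 (half-integer case) fires (x = 1; upper {-1/2, -1/2} half-integers, c = 7/2 in the evaluable pattern). Value: (875/2048) * pi.

Key observation: x = 1 and the running product (C = 5/4) telescopes to a rising factorial.
Term ratio: r(k) = 1 * (k-1/2) (k-1/2) / [(k+7/2) (k+1)] - rational; roots negated = parameters, x = 1, C = 5/4.


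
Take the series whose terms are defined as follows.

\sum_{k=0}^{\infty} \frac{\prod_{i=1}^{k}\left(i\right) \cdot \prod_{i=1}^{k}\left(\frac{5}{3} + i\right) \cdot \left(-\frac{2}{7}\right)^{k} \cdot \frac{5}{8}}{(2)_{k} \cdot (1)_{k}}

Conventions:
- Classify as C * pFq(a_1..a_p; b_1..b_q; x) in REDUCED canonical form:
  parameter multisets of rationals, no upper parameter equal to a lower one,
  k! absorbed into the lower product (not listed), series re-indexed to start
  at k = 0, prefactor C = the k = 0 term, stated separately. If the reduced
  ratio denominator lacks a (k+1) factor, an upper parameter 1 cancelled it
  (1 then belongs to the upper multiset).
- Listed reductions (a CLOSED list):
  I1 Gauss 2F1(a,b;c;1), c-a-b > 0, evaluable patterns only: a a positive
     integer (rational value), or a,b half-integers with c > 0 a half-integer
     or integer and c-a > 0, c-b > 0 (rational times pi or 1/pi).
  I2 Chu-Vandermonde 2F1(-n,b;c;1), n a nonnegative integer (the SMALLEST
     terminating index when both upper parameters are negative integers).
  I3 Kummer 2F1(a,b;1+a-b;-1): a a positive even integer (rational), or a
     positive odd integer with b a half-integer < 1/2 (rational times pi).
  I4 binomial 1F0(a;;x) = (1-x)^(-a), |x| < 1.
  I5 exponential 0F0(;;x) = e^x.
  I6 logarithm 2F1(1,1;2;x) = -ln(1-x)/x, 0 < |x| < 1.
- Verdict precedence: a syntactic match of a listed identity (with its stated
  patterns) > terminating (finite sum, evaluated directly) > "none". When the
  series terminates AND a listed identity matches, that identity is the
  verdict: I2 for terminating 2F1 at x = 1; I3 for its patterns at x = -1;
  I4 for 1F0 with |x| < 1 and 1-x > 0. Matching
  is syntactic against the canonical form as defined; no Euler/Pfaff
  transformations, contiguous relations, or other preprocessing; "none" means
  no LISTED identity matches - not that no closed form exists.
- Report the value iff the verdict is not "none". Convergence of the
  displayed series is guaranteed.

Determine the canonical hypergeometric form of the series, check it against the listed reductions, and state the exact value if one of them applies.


Structural cue: t_0 = \frac{5}{8} here, and the running product (prefactor 5/8) telescopes to a rising factorial.
Ratio: r(k) = -\frac{2}{7} * (k+1) (k+\frac{8}{3}) / [(k+2) (k+1)] ; factor over Q: parameters, x = -\frac{2}{7}, and C = \frac{5}{8}.

With C = \frac{5}{8}: the canonical form is 2F1(1, \frac{8}{3}; 2; -\frac{2}{7}). Verdict: none. A 2F1 with upper {1, \frac{8}{3}} fits none of I1-I6 at x = -\frac{2}{7}; the sum runs forever.


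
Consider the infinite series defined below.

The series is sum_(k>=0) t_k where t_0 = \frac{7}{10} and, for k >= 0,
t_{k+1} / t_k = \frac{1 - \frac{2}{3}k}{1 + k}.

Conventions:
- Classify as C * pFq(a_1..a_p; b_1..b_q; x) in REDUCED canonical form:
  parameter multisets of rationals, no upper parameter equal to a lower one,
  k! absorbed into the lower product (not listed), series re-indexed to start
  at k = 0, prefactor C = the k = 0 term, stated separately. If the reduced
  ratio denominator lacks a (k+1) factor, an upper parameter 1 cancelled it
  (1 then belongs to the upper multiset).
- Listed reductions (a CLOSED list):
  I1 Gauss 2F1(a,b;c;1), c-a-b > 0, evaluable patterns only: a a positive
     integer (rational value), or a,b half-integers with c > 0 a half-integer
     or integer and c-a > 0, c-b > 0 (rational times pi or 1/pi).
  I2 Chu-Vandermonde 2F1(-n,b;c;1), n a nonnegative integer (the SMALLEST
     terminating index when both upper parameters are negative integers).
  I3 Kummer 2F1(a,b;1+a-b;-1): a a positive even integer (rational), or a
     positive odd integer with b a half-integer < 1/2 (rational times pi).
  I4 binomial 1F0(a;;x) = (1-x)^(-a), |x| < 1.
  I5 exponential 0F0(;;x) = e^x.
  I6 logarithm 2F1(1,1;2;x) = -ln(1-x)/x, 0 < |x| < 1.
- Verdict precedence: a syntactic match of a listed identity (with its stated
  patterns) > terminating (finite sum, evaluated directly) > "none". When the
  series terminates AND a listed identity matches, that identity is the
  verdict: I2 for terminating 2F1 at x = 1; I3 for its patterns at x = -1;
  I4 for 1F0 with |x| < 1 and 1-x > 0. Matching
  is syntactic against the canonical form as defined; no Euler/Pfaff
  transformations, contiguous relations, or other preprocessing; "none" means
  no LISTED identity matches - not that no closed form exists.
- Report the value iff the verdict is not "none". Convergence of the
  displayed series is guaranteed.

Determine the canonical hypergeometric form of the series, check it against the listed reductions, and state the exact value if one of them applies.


The tell: t_0 being \frac{7}{10}, factor the ratio over Q (prefactor 7/10): negated roots = parameters.
Term ratio: r(k) = -\frac{2}{3} * (k-\frac{3}{2}) / [(k+1)] ; factor over Q: parameters, x = -\frac{2}{3}, and C = \frac{7}{10}.

Prefactor \frac{7}{10}, argument -\frac{2}{3}: 1F0 with upper {-\frac{3}{2}} over lower {-}. Verdict: binomial (I4) fires (the 1F0 binomial series: exponent 3/2, x = -\frac{2}{3}). Value: \frac{7}{10} \cdot \left(\frac{5}{3}\right)^{\frac{3}{2}}.


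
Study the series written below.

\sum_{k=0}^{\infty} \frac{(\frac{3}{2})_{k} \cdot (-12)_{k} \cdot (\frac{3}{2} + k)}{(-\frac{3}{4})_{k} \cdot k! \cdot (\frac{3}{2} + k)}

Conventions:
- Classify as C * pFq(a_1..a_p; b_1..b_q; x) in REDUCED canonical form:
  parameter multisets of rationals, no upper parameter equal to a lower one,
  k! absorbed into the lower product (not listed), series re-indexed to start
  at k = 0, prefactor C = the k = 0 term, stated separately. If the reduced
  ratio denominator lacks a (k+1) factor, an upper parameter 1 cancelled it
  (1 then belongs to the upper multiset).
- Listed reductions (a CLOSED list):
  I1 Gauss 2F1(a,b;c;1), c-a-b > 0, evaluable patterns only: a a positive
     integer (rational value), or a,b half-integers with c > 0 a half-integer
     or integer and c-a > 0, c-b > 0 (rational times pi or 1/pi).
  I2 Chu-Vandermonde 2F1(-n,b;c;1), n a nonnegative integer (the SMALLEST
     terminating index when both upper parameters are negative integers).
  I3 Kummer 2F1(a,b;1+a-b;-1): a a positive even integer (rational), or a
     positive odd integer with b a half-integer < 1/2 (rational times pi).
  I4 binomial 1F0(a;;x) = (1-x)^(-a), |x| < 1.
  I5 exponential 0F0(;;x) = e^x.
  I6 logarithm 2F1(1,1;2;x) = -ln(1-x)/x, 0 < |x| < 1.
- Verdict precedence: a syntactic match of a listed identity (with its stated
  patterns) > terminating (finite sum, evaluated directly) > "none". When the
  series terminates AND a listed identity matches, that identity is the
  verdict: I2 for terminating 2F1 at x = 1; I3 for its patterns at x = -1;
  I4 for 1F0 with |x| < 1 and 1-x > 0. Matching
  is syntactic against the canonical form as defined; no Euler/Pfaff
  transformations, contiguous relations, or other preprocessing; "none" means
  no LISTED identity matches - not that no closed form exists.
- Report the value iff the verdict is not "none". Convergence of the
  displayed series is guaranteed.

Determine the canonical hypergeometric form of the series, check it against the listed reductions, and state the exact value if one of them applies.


x = 1 here; the reduced form reads 2F1, upper {-12, \frac{3}{2}}, lower {-\frac{3}{4}}, C = 1. Verdict: the Chu-Vandermonde identity I2 fires (terminating 2F1 at x = 1 with n = 12, b = 3/2, c = -\frac{3}{4}). Its exact value is \frac{853461}{9722453}.

First insight: t_0 = 1 here, and the factor k + 3/2 cancels (top and bottom), leaving prefactor 1.
Adjacent-term ratio: r(k) = 1 * (k-12) (k+\frac{3}{2}) / [(k-\frac{3}{4}) (k+1)] - poly over poly, x = 1 from leading terms; C = 1 at k = 0.


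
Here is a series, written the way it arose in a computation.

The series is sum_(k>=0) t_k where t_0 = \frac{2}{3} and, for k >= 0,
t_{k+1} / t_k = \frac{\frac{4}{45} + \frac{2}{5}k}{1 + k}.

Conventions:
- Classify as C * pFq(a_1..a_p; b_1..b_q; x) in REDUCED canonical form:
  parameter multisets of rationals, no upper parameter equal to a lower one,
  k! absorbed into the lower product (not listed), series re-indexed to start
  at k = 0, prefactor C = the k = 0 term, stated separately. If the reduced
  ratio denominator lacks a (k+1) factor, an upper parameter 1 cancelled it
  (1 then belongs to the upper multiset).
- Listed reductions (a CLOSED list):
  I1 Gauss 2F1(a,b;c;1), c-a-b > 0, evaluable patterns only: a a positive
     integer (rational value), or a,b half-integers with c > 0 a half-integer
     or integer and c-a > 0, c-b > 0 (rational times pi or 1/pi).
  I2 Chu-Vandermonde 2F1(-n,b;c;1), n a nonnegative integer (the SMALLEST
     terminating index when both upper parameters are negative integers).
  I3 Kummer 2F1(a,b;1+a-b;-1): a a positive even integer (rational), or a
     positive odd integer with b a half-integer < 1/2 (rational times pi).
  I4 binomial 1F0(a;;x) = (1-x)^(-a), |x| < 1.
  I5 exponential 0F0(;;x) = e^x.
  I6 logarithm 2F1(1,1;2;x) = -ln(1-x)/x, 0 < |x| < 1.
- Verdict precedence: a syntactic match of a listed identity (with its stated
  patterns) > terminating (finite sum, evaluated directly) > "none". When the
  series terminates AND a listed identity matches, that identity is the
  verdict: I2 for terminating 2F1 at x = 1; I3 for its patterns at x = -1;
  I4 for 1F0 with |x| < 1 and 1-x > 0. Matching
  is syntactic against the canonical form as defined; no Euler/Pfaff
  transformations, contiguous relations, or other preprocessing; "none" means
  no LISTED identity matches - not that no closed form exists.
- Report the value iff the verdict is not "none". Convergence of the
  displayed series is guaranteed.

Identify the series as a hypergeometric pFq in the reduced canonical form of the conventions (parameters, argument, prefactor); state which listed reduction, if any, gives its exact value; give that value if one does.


The series (x = \frac{2}{5}) is 1F0: upper {\frac{2}{9}}, lower {-}, prefactor \frac{2}{3}. Verdict: binomial (I4) applies (the 1F0 binomial series: exponent -2/9, x = \frac{2}{5}). Exact value: \frac{2}{3} \cdot \left(\frac{3}{5}\right)^{-\frac{2}{9}}.

Structural cue: t_0 being \frac{2}{3}, the expanded ratio factors over Q; C = 2/3, roots give parameters.
Ratio: r(k) = \frac{2}{5} * (k+\frac{2}{9}) / [(k+1)] - poly over poly, x = \frac{2}{5} from leading terms; C = \frac{2}{3} at k = 0.


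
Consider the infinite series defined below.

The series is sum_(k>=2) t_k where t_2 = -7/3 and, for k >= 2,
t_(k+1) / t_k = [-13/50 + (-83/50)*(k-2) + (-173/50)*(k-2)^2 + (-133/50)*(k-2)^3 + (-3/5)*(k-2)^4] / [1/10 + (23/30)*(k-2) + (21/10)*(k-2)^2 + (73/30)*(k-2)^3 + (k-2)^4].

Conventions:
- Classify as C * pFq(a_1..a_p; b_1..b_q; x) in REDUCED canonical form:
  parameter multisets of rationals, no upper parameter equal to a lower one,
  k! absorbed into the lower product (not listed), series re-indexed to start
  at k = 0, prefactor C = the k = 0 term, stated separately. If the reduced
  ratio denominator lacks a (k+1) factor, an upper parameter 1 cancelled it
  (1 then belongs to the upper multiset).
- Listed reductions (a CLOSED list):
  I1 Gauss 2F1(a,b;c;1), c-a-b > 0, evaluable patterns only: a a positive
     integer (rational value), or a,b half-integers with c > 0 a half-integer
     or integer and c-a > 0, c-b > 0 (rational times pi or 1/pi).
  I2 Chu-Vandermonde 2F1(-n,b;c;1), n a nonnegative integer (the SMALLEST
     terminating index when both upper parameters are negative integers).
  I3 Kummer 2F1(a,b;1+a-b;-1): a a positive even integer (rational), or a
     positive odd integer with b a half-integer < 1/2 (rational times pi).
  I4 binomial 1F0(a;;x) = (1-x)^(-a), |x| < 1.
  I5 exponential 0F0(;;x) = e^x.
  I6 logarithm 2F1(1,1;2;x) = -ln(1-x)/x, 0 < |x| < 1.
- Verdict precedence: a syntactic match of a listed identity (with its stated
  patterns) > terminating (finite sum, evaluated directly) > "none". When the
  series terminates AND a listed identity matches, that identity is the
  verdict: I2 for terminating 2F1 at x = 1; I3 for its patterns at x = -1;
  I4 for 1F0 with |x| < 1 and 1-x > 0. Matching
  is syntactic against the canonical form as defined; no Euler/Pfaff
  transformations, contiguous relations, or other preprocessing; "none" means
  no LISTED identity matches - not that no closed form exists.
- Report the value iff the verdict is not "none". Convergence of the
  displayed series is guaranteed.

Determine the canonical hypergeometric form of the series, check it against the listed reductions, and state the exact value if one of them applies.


x = -3/5 here; the reduced form reads 2F1, upper {1, 13/5}, lower {3/5}, C = -7/3. Verdict: none (x = -3/5): each listed identity misses the multisets {1, 13/5} ; {3/5}.

Structural cue: t_0 being -7/3, the parameter 1/3 appears in both the upper and lower lists and cancels (alongside the other common factor).
Term ratio: r(k) = (-3/5) * (k+1) (k+13/5) / [(k+3/5) (k+1)] - poly over poly, x = (-3/5) from leading terms; C = -7/3 at k = 0.


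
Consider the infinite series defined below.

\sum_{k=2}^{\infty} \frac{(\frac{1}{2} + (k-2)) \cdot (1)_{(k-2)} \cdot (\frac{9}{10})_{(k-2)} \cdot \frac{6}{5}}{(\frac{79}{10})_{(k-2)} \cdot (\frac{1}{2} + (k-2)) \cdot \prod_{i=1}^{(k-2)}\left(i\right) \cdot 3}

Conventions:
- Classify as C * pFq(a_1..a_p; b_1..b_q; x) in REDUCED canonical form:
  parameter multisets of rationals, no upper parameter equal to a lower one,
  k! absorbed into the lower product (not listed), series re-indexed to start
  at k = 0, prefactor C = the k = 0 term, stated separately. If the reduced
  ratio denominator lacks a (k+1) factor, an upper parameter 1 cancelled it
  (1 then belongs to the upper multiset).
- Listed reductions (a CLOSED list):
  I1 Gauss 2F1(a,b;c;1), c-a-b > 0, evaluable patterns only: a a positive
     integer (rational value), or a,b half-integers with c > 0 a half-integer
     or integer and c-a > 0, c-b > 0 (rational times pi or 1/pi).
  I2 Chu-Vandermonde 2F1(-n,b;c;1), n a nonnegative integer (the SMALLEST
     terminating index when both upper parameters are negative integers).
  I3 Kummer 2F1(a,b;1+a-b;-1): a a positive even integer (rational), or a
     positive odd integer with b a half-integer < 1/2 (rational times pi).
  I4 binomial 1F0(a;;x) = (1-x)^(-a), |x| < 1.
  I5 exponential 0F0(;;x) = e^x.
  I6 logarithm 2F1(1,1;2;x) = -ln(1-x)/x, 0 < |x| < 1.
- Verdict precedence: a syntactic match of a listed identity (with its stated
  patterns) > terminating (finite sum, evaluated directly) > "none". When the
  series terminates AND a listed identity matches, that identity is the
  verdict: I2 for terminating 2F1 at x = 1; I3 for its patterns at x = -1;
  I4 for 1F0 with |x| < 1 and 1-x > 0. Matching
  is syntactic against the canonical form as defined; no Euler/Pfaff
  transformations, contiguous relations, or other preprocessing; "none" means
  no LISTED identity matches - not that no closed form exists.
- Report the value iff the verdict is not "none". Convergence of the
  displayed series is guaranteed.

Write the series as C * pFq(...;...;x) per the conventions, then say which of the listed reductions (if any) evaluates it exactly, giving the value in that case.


x = 1 here; the reduced form reads 2F1, upper {\frac{9}{10}, 1}, lower {\frac{79}{10}}, C = \frac{2}{5}. Verdict: Gauss (I1, integer-parameter pattern) applies (x = 1: the Gamma ratio telescopes since c-a-b = 6 > 0 and a = 1 in Z>0). Exact value: \frac{23}{50}.

The tell: from the first term \frac{2}{5}: the constant factors (C = 2/5, x = 1) combine into one prefactor.
Step ratio: r(k) = 1 * (k+\frac{9}{10}) (k+1) / [(k+\frac{79}{10}) (k+1)] - rational; roots negated = parameters, x = 1, C = \frac{2}{5}.


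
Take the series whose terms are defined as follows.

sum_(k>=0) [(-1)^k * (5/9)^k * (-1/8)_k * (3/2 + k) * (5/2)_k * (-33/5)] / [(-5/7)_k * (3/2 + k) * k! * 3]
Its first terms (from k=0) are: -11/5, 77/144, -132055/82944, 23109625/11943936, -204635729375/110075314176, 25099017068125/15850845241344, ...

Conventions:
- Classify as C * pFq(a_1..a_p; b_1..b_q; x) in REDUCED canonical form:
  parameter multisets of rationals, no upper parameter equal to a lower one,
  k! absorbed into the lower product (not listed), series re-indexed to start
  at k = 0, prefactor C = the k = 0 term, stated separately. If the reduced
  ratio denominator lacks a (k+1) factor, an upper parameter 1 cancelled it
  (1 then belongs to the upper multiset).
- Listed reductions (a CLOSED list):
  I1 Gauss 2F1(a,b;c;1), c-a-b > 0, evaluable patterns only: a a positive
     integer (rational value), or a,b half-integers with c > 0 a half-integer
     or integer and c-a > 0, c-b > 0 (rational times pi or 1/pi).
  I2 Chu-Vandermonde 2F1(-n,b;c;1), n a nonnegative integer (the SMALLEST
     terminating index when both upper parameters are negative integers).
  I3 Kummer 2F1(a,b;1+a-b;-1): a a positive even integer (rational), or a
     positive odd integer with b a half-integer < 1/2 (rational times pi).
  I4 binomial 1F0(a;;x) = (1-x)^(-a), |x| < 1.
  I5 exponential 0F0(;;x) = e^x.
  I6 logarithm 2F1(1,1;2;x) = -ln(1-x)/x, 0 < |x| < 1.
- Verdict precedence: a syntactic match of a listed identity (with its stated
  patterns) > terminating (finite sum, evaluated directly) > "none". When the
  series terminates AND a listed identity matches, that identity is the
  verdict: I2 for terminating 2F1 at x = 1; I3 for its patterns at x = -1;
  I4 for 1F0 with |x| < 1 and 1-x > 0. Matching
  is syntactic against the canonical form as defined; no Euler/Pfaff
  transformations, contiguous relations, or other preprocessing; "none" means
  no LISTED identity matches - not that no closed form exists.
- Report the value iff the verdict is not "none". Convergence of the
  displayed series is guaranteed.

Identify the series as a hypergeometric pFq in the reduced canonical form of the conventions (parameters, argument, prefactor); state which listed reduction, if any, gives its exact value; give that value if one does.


The tell: t_0 being -11/5, the (-1)^k factor (C = -11/5) folds into the argument's sign.
Step ratio: r(k) = (-5/9) * (k-1/8) (k+5/2) / [(k-5/7) (k+1)] - rational in k, leading ratio (-5/9); with t_0 = -11/5, classification follows.

This is -11/5 * 2F1(-1/8, 5/2; -5/7; -5/9) in reduced canonical form. Verdict: none - this 2F1 at x = -5/9 matches no listed pattern, and upper {-1/8, 5/2} holds no stopper.


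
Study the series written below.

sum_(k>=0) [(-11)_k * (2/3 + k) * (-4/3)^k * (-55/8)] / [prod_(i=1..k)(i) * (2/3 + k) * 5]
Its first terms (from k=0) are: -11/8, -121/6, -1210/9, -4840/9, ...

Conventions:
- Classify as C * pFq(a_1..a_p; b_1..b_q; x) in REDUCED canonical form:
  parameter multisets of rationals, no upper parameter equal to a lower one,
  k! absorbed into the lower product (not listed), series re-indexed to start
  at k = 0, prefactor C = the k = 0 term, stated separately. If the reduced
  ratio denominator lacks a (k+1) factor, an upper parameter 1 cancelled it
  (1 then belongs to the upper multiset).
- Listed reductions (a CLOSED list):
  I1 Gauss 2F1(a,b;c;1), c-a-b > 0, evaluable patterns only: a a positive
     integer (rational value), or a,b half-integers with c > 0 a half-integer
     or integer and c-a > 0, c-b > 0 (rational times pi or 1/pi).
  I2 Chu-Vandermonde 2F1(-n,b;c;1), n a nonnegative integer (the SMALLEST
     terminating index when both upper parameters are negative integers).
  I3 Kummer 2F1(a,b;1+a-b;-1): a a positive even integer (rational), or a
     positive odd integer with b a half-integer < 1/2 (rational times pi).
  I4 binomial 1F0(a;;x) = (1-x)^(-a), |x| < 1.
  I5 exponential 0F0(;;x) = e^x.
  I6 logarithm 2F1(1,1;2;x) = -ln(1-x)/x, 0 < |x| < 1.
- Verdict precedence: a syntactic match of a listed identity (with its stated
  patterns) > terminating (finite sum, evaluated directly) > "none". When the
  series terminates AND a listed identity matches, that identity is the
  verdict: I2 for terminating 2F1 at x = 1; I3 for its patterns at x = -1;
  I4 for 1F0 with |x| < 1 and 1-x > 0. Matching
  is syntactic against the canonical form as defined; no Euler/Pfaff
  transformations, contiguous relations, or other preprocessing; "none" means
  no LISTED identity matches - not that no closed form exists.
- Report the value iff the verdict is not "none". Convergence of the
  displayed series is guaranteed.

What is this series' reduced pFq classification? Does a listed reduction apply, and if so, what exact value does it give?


The series (x = -4/3) is 1F0: upper {-11}, lower {-}, prefactor -11/8. Verdict: terminating. (-11)_k vanishes past k = 11, leaving a 12-term sum, computed directly. Exact value: -21750594173/1417176.

The tell: x = (-4/3) and the product of the first k integers (prefactor -11/8) is k!.
Consecutive-term ratio: r(k) = (-4/3) * (k-11) / [(k+1)] - rational in k, leading ratio (-4/3); with t_0 = -11/8, classification follows.


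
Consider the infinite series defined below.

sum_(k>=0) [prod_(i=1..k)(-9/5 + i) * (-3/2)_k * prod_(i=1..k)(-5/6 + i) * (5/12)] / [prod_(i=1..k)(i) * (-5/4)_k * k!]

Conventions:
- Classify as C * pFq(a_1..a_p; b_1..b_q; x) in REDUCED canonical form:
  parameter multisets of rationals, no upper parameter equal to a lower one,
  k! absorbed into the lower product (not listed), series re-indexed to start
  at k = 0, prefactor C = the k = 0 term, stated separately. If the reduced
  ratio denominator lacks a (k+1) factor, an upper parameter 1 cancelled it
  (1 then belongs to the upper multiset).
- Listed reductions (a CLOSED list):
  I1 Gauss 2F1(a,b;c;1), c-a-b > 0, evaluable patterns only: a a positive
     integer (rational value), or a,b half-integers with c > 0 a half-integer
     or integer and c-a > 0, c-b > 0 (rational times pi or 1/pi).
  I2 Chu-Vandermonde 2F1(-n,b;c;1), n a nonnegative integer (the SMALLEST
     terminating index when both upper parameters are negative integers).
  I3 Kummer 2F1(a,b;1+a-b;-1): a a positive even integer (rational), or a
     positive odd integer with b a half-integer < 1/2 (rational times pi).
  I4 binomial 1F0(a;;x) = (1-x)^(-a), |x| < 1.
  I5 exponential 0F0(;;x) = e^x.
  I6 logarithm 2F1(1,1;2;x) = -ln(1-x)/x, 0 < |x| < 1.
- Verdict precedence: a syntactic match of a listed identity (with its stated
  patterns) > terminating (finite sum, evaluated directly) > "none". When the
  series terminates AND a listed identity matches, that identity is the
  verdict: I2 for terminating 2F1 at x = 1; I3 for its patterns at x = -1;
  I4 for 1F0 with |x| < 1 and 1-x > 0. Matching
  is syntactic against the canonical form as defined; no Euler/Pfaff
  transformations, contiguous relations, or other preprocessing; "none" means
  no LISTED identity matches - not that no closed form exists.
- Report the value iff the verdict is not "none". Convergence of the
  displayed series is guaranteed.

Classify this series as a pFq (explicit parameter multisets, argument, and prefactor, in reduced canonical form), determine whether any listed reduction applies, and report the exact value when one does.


The series (x = 1) is 3F2: upper {-3/2, -4/5, 1/6}, lower {-5/4, 1}, prefactor 5/12. Verdict: none. Every listed pattern misses the 3F2 form at 1, upper {-3/2, -4/5, 1/6}.

Structural cue: t_0 being 5/12, the running product (C = 5/12) telescopes to a rising factorial.
Ratio: r(k) = 1 * (k-3/2) (k-4/5) (k+1/6) / [(k-5/4) (k+1) (k+1)] - rational in k, leading ratio 1; with t_0 = 5/12, classification follows.


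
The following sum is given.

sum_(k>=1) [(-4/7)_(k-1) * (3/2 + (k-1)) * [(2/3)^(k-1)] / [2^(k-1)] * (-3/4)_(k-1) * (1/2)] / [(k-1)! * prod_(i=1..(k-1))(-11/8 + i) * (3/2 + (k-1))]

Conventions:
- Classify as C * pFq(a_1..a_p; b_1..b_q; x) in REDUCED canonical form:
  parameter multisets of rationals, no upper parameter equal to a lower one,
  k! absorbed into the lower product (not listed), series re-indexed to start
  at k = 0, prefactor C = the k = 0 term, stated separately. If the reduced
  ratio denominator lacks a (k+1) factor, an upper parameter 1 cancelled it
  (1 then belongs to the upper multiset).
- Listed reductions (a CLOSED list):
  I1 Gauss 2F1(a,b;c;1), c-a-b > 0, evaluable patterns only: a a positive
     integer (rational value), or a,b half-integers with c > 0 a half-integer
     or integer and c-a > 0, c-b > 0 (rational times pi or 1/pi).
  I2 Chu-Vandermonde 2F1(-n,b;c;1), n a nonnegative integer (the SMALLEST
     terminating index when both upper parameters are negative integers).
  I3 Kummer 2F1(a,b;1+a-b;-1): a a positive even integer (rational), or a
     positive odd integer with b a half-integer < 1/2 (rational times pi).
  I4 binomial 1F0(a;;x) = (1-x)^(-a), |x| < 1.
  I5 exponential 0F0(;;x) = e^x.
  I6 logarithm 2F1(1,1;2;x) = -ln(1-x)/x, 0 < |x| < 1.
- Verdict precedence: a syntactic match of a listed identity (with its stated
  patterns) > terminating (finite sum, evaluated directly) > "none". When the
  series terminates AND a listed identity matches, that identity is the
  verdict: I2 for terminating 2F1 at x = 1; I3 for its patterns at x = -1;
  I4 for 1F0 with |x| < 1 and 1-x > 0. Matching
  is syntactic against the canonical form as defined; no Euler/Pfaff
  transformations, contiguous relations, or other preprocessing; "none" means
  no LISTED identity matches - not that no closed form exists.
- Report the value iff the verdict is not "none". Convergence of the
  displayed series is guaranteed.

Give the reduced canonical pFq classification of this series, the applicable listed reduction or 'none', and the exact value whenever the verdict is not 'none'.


With C = 1/2: the canonical form is 2F1(-3/4, -4/7; -3/8; 1/3). Verdict: none - this 2F1 at x = 1/3 matches no listed pattern, and upper {-3/4, -4/7} holds no stopper.

Key observation: t_0 being 1/2, striking the common factor k + 3/2 reduces the term (C = 1/2).
Step ratio: r(k) = (1/3) * (k-3/4) (k-4/7) / [(k-3/8) (k+1)] - rational; roots negated = parameters, x = (1/3), C = 1/2.


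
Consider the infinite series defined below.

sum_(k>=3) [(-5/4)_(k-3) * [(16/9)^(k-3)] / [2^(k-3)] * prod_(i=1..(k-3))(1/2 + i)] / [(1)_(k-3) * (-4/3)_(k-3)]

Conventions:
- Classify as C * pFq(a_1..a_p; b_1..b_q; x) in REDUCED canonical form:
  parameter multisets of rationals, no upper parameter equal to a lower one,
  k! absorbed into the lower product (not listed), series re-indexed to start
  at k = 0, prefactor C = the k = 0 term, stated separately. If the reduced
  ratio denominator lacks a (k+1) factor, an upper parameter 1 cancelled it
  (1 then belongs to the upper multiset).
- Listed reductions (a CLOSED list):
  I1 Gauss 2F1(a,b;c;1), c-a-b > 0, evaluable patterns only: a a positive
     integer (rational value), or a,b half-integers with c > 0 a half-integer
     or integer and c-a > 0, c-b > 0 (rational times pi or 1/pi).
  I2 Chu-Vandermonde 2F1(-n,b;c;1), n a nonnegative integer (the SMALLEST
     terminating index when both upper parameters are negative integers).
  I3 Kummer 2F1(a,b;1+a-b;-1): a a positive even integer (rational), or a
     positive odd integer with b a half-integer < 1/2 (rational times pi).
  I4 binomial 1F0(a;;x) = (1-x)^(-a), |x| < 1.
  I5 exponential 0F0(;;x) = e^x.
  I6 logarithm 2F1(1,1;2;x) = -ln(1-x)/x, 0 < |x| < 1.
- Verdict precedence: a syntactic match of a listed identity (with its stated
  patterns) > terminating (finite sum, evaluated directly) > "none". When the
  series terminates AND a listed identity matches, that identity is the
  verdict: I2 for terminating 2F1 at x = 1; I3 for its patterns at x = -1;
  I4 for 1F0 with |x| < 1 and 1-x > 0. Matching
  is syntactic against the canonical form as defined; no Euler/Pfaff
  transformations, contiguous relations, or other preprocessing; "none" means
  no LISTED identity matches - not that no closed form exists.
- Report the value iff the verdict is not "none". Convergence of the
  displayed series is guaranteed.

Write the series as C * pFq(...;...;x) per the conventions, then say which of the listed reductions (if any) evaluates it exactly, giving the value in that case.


Canonical form: C = 1 times 2F1 with upper {-5/4, 3/2}, lower {-4/3}, x = 8/9. Verdict: none. A 2F1 with upper {-5/4, 3/2} fits none of I1-I6 at x = 8/9; the sum runs forever.

Structural cue: t_0 being 1, the two k-th powers (C = 1, x = 8/9) combine into one argument.
Term ratio: r(k) = (8/9) * (k-5/4) (k+3/2) / [(k-4/3) (k+1)] - rational; roots negated = parameters, x = (8/9), C = 1.


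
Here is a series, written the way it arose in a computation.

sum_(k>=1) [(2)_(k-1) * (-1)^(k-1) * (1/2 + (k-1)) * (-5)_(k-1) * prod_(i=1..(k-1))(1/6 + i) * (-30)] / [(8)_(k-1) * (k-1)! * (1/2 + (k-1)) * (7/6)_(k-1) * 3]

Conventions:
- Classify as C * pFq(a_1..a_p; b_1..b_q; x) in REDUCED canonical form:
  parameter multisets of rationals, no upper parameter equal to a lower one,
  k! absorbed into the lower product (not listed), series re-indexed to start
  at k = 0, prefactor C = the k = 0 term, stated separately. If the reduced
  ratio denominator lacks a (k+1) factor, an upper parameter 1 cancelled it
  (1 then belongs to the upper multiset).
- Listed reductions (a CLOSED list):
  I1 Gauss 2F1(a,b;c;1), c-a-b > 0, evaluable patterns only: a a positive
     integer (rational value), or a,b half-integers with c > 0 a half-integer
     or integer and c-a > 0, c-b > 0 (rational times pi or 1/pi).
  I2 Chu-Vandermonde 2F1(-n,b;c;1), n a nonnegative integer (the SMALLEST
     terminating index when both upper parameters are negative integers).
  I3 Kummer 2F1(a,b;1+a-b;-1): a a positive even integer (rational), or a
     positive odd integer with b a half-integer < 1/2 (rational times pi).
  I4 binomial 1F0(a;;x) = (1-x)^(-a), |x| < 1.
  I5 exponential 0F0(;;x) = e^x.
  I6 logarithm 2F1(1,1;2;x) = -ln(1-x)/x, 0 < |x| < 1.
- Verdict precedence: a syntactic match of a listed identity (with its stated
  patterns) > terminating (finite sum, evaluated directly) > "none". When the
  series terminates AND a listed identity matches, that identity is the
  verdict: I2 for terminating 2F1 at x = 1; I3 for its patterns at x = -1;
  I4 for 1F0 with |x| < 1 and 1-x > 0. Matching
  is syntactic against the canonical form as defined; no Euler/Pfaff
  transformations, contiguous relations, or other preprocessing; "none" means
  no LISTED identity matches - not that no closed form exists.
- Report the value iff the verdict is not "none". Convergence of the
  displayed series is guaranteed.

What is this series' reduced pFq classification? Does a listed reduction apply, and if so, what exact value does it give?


Key step: t_0 being -10, the constant factors (C = -10) combine into one prefactor.
Ratio: r(k) = (-1) * (k-5) (k+2) / [(k+8) (k+1)] ; factor over Q: parameters, x = (-1), and C = -10.

With C = -10: the canonical form is 2F1(-5, 2; 8; -1). Verdict: this is the Kummer evaluation I3 (x = -1; c = 8 equals 1+a-b for upper {-5, 2}: listed pattern). Value: -35.


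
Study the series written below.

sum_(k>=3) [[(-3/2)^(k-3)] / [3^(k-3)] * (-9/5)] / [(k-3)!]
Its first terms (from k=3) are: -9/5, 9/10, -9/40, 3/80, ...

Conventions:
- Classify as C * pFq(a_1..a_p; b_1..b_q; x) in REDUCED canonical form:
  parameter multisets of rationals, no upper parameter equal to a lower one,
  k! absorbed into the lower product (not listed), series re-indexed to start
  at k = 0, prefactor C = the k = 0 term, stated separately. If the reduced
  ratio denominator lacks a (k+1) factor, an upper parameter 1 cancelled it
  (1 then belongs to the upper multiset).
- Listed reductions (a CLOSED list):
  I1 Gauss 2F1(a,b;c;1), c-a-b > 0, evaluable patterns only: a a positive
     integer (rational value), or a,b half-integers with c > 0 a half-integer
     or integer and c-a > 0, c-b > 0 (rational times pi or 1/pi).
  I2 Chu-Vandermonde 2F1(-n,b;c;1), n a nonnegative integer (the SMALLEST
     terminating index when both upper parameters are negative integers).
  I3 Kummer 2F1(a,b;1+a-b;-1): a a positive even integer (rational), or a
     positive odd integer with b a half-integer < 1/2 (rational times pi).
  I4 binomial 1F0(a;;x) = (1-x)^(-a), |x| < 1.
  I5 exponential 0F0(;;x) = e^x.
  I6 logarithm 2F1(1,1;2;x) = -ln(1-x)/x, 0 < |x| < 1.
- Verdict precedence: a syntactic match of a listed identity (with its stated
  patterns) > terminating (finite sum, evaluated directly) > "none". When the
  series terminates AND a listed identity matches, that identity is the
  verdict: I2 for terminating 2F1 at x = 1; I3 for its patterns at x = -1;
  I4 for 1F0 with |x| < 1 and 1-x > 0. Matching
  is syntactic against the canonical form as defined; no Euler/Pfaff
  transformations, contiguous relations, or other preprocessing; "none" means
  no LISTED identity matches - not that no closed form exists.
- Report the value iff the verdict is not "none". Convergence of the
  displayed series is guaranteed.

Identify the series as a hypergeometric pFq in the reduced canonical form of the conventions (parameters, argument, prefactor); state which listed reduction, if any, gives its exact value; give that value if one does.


x = -1/2 here; the reduced form reads 0F0, upper {-}, lower {-}, C = -9/5. Verdict (x = -1/2): exponential (I5) applies (the 0F0 exponential series at x = -1/2). Hence: (-9/5) * e^(-1/2).

Key observation: x = (-1/2) and the two k-th powers (C = -9/5) combine into one argument.
Term ratio: r(k) = (-1/2) * 1 / [(k+1)] - rational in k, leading ratio (-1/2); with t_0 = -9/5, classification follows.


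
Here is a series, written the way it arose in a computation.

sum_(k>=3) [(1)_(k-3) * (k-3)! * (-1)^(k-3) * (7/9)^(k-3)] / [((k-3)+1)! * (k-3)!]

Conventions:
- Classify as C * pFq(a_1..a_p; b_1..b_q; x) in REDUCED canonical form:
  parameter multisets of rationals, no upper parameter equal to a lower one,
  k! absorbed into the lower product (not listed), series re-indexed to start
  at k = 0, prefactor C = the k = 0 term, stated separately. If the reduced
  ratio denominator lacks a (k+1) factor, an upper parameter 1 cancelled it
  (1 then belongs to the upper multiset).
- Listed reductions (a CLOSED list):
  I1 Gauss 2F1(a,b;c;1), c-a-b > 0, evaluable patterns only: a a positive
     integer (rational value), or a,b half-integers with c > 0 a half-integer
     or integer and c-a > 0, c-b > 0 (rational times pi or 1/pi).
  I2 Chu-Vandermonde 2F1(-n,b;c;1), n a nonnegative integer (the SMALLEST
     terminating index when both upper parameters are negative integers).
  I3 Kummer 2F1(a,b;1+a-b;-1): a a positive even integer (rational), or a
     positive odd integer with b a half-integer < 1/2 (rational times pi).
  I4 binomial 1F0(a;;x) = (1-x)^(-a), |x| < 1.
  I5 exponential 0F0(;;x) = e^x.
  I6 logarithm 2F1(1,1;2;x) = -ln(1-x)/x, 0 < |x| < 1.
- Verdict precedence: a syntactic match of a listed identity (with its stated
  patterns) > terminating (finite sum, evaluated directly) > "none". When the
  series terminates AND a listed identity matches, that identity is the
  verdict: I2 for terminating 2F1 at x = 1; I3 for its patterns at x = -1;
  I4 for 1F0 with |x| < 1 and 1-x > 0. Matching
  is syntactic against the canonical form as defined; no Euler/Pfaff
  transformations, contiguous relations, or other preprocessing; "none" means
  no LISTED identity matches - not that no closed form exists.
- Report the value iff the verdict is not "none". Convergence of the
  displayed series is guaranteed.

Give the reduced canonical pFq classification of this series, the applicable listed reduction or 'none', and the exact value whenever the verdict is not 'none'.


The series (x = -7/9) is 2F1: upper {1, 1}, lower {2}, prefactor 1. Verdict: logarithm (I6) matches (the logarithm: parameters (1,1;2), x = -7/9). Sum: (9/7) * ln(16/9).

The tell: with t_0 = 1, the factorial ratio (prefactor 1) (k+a-1)!/(a-1)! is a rising factorial (a)_k.
Consecutive-term ratio: r(k) = (-7/9) * (k+1) (k+1) / [(k+2) (k+1)] - rational; roots negated = parameters, x = (-7/9), C = 1.
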